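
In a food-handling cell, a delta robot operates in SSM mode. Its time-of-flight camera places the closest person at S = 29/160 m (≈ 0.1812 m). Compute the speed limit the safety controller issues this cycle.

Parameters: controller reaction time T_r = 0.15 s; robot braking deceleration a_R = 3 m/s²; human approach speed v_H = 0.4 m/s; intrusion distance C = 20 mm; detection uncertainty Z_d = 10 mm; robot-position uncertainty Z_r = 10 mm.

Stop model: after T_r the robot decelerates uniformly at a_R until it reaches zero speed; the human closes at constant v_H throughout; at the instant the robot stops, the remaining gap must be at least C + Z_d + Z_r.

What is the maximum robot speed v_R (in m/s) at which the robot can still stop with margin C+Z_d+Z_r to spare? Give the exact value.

v_R_max = 1/4 m/s = 0.2500 m/s

collect terms ⇒ (1/6)·v_R² + (17/60)·v_R + (-13/160) = 0
  disc = (17/60)² − 4·(1/6)·(-13/160) = 121/900 ; √disc = 11/30
  v_R = (−(17/60) + 11/30) / (2·(1/6)) = 1/4 m/s
check:
braking lasts T_s = (1/4)/3 = 0.0833 s
robot covers v_R·T_r = 0.2500·0.1500 = 0.0375 m before braking
robot covers 0.2500·0.0833 − ½·3.0000·0.0833² = 0.0104 m while stopping
human over T_r+T_s: 0.4000·(0.1500+0.0833) = 0.0933 m
residual clearance needed = 0.0200+0.0100+0.0100 = 0.0400 m
sum ≈ 0.0375+0.0104+0.0933+0.0400 ≈ 0.1812 m = S ✓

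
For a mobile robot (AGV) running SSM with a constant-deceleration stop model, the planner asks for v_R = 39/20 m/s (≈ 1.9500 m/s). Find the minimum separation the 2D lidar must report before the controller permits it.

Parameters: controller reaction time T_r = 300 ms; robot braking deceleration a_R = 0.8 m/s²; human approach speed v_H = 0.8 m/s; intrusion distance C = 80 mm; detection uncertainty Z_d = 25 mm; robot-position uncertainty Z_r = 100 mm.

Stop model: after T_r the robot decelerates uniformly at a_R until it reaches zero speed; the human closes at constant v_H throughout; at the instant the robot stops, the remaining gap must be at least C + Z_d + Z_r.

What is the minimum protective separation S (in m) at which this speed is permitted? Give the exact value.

S_min = 17141/3200 m = 5.3566 m

T_s = v_R/a_R = (39/20)/(4/5) = 2.4375 s
robot covers v_R·T_r = 1.9500·0.3000 = 0.5850 m before braking
robot covers 1.9500·2.4375 − ½·0.8000·2.4375² = 2.3766 m while stopping
human closes 0.8000·2.7375 = 2.1900 m
residual clearance needed = 0.0800+0.0250+0.1000 = 0.2050 m
S_min ≈ 0.5850+2.3766+2.1900+0.2050  ⇒  S_min = 17141/3200 m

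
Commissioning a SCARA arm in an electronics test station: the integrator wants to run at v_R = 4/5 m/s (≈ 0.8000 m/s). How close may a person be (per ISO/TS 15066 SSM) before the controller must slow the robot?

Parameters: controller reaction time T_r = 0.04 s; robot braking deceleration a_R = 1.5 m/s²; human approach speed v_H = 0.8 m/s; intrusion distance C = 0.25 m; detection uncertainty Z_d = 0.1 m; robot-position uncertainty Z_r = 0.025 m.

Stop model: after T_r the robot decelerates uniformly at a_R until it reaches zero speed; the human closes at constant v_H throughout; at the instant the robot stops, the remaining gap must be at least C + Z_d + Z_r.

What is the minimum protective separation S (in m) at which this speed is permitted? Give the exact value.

T_s = v_R/a_R = (4/5)/(3/2) = 0.5333 s
robot in T_r: 0.8000·0.0400 = 0.0320 m
robot covers 0.8000·0.5333 − ½·1.5000·0.5333² = 0.2133 m while stopping
human closes 0.8000·0.5733 = 0.4587 m
C+Z_d+Z_r = 0.2500+0.1000+0.0250 = 0.3750 m
S_min ≈ 0.0320+0.2133+0.4587+0.3750  ⇒  S_min = 1079/1000 m

S_min = 1079/1000 m = 1.0790 m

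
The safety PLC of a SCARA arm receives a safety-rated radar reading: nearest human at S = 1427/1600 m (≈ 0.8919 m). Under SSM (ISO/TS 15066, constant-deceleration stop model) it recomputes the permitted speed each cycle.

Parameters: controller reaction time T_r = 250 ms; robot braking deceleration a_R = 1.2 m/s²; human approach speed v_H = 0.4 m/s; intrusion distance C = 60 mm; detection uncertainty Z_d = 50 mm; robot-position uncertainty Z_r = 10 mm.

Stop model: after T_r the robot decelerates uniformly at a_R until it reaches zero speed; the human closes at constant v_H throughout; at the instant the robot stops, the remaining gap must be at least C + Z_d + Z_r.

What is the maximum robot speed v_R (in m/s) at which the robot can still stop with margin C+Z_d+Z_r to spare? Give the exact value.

v_R_max = 3/4 m/s = 0.7500 m/s

quadratic (5/12)·v² + (7/12)·v + (-43/64) = 0
  disc = (7/12)² − 4·(5/12)·(-43/64) = 841/576 ; √disc = 29/24
  v_R = (−(7/12) + 29/24) / (2·(5/12)) = 3/4 m/s
check:
stop time T_s = (3/4)/(6/5) = 0.6250 s
reaction-phase robot travel = 0.7500·0.2500 = 0.1875 m
robot under decel: 0.7500²/(2·1.2000) = 0.2344 m
human over T_r+T_s: 0.4000·(0.2500+0.6250) = 0.3500 m
C+Z_d+Z_r = 0.0600+0.0500+0.0100 = 0.1200 m
sum ≈ 0.1875+0.2344+0.3500+0.1200 ≈ 0.8919 m = S ✓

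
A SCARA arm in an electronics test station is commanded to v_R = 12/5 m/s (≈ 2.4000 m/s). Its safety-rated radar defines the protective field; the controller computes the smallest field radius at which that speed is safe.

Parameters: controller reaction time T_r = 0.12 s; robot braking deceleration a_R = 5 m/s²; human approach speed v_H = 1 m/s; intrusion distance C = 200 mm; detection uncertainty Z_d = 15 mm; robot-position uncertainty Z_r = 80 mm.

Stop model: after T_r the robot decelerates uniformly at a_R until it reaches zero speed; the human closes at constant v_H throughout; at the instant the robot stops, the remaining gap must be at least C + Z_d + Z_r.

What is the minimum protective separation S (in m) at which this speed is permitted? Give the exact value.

T_s = v_R/a_R = (12/5)/5 = 0.4800 s
robot covers v_R·T_r = 2.4000·0.1200 = 0.2880 m before braking
robot covers 2.4000·0.4800 − ½·5.0000·0.4800² = 0.5760 m while stopping
person approaches 1.0000·(0.1200+0.4800) = 0.6000 m
margins: 0.2000+0.0150+0.0800 = 0.2950 m
S_min ≈ 0.2880+0.5760+0.6000+0.2950  ⇒  S_min = 1759/1000 m

S_min = 1759/1000 m = 1.7590 m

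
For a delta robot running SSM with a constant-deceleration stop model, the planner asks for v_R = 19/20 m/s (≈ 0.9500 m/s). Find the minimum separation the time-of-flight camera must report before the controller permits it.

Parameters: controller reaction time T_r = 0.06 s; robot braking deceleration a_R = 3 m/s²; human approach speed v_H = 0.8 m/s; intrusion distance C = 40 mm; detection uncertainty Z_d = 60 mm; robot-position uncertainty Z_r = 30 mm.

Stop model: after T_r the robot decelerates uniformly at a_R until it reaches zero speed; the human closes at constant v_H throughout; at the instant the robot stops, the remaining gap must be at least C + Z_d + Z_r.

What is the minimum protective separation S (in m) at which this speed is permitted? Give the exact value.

stop time T_s = (19/20)/3 = 0.3167 s
reaction-phase robot travel = 0.9500·0.0600 = 0.0570 m
robot under decel: 0.9500²/(2·3.0000) = 0.1504 m
human over T_r+T_s: 0.8000·(0.0600+0.3167) = 0.3013 m
C+Z_d+Z_r = 0.0400+0.0600+0.0300 = 0.1300 m
S_min ≈ 0.0570+0.1504+0.3013+0.1300  ⇒  S_min = 511/800 m

S_min = 511/800 m = 0.6388 m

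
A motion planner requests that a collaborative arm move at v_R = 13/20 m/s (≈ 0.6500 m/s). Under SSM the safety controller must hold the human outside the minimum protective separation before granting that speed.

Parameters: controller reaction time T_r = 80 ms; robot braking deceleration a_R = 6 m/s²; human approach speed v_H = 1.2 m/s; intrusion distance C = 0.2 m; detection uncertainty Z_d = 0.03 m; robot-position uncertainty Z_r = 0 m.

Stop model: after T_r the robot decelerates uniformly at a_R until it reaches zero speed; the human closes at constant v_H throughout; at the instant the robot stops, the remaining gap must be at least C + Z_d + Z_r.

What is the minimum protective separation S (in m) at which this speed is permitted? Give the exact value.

stop time T_s = (13/20)/6 = 0.1083 s
robot in T_r: 0.6500·0.0800 = 0.0520 m
robot under decel: 0.6500²/(2·6.0000) = 0.0352 m
person approaches 1.2000·(0.0800+0.1083) = 0.2260 m
C+Z_d+Z_r = 0.2000+0.0300+0.0000 = 0.2300 m
S_min ≈ 0.0520+0.0352+0.2260+0.2300  ⇒  S_min = 13037/24000 m

S_min = 13037/24000 m = 0.5432 m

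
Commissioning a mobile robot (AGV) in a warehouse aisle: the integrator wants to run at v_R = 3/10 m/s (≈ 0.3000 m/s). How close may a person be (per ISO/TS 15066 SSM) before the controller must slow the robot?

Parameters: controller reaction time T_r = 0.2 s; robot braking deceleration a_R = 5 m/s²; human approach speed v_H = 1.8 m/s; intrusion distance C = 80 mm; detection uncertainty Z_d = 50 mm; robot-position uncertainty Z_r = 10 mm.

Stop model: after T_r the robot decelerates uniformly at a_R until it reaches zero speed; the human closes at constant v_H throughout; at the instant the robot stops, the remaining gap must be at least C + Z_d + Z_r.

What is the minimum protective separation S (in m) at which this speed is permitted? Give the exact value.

stop time T_s = (3/10)/5 = 0.0600 s
robot covers v_R·T_r = 0.3000·0.2000 = 0.0600 m before braking
braking distance = 0.3000²/(2·5.0000) = 0.0090 m
person approaches 1.8000·(0.2000+0.0600) = 0.4680 m
residual clearance needed = 0.0800+0.0500+0.0100 = 0.1400 m
S_min ≈ 0.0600+0.0090+0.4680+0.1400  ⇒  S_min = 677/1000 m

S_min = 677/1000 m = 0.6770 m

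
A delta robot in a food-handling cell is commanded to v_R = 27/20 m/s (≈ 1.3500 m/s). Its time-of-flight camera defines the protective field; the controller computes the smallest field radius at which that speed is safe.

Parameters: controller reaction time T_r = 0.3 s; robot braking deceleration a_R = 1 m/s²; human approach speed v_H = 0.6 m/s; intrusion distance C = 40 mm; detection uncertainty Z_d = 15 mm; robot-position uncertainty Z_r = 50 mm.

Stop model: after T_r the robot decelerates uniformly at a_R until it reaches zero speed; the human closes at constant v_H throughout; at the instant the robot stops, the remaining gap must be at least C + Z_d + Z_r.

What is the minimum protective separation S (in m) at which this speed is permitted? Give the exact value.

S_min = 1929/800 m = 2.4112 m

stop time T_s = (27/20)/1 = 1.3500 s
reaction-phase robot travel = 1.3500·0.3000 = 0.4050 m
robot under decel: 1.3500²/(2·1.0000) = 0.9113 m
person approaches 0.6000·(0.3000+1.3500) = 0.9900 m
margins: 0.0400+0.0150+0.0500 = 0.1050 m
S_min ≈ 0.4050+0.9113+0.9900+0.1050  ⇒  S_min = 1929/800 m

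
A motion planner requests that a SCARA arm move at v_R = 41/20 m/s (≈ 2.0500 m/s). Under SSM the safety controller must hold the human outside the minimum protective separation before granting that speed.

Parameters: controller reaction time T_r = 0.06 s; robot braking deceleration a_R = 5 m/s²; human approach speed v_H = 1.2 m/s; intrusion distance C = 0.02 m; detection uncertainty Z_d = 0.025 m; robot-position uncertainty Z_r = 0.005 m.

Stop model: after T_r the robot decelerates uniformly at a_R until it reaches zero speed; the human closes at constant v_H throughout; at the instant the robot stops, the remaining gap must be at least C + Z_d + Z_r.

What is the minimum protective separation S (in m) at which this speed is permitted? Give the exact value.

braking lasts T_s = (41/20)/5 = 0.4100 s
robot in T_r: 2.0500·0.0600 = 0.1230 m
robot covers 2.0500·0.4100 − ½·5.0000·0.4100² = 0.4203 m while stopping
person approaches 1.2000·(0.0600+0.4100) = 0.5640 m
margins: 0.0200+0.0250+0.0050 = 0.0500 m
S_min ≈ 0.1230+0.4203+0.5640+0.0500  ⇒  S_min = 4629/4000 m

S_min = 4629/4000 m = 1.1572 m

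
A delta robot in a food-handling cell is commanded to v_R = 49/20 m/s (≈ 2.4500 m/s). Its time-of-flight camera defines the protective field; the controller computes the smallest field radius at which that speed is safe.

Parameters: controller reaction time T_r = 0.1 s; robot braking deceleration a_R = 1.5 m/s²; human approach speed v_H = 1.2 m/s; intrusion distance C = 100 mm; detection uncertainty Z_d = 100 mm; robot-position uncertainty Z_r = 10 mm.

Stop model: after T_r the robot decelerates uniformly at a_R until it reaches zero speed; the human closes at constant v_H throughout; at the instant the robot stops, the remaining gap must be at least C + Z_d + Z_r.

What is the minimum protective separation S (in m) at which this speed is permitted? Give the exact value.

T_s = v_R/a_R = (49/20)/(3/2) = 1.6333 s
robot in T_r: 2.4500·0.1000 = 0.2450 m
robot under decel: 2.4500²/(2·1.5000) = 2.0008 m
human closes 1.2000·1.7333 = 2.0800 m
residual clearance needed = 0.1000+0.1000+0.0100 = 0.2100 m
S_min ≈ 0.2450+2.0008+2.0800+0.2100  ⇒  S_min = 5443/1200 m

S_min = 5443/1200 m = 4.5358 m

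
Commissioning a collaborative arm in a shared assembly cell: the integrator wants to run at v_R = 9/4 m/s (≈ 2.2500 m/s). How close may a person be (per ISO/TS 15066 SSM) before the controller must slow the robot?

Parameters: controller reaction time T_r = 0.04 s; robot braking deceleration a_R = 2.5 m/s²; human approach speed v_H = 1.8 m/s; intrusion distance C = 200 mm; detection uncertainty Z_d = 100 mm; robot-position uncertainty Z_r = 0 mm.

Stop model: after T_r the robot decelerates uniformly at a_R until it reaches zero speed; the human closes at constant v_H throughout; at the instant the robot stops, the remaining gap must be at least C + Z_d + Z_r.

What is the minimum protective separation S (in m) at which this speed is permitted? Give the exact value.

braking lasts T_s = (9/4)/(5/2) = 0.9000 s
robot covers v_R·T_r = 2.2500·0.0400 = 0.0900 m before braking
robot under decel: 2.2500²/(2·2.5000) = 1.0125 m
human closes 1.8000·0.9400 = 1.6920 m
residual clearance needed = 0.2000+0.1000+0.0000 = 0.3000 m
S_min ≈ 0.0900+1.0125+1.6920+0.3000  ⇒  S_min = 6189/2000 m

S_min = 6189/2000 m = 3.0945 m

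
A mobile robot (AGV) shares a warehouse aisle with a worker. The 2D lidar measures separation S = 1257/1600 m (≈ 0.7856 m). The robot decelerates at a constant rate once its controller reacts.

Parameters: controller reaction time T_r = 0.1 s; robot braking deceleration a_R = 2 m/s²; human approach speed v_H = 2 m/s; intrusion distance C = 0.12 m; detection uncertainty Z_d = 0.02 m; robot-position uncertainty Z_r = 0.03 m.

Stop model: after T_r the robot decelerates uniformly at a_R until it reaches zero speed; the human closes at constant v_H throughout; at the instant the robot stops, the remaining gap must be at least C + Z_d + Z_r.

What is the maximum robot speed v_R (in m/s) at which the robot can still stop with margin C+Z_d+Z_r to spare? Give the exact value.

at the boundary: (1/4)·v² + (11/10)·v + (-133/320) = 0
  disc = (11/10)² − 4·(1/4)·(-133/320) = 2601/1600 ; √disc = 51/40
  v_R = (−(11/10) + 51/40) / (2·(1/4)) = 7/20 m/s
check:
stop time T_s = (7/20)/2 = 0.1750 s
reaction-phase robot travel = 0.3500·0.1000 = 0.0350 m
robot covers 0.3500·0.1750 − ½·2.0000·0.1750² = 0.0306 m while stopping
person approaches 2.0000·(0.1000+0.1750) = 0.5500 m
residual clearance needed = 0.1200+0.0200+0.0300 = 0.1700 m
sum ≈ 0.0350+0.0306+0.5500+0.1700 ≈ 0.7856 m = S ✓

v_R_max = 7/20 m/s = 0.3500 m/s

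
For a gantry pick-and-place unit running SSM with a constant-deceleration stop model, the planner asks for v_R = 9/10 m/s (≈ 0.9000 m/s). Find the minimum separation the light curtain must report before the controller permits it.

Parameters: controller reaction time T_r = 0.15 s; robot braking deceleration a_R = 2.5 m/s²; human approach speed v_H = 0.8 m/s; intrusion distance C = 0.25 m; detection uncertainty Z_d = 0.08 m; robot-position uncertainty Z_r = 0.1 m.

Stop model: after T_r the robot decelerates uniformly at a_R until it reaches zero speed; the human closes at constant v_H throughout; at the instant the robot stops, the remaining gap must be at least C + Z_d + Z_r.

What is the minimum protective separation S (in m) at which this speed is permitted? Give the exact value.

S_min = 227/200 m = 1.1350 m

braking lasts T_s = (9/10)/(5/2) = 0.3600 s
reaction-phase robot travel = 0.9000·0.1500 = 0.1350 m
robot covers 0.9000·0.3600 − ½·2.5000·0.3600² = 0.1620 m while stopping
person approaches 0.8000·(0.1500+0.3600) = 0.4080 m
margins: 0.2500+0.0800+0.1000 = 0.4300 m
S_min ≈ 0.1350+0.1620+0.4080+0.4300  ⇒  S_min = 227/200 m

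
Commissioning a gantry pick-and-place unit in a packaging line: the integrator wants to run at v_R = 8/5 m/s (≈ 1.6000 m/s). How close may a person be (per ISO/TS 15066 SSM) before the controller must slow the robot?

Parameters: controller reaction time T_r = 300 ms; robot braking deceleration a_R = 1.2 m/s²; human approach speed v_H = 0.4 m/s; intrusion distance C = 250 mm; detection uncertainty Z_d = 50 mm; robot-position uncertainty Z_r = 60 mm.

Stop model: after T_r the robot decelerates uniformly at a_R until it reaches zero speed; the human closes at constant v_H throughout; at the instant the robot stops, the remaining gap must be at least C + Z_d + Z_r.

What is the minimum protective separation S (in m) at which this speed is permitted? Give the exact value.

braking lasts T_s = (8/5)/(6/5) = 1.3333 s
reaction-phase robot travel = 1.6000·0.3000 = 0.4800 m
robot covers 1.6000·1.3333 − ½·1.2000·1.3333² = 1.0667 m while stopping
human closes 0.4000·1.6333 = 0.6533 m
C+Z_d+Z_r = 0.2500+0.0500+0.0600 = 0.3600 m
S_min ≈ 0.4800+1.0667+0.6533+0.3600  ⇒  S_min = 64/25 m

S_min = 64/25 m = 2.5600 m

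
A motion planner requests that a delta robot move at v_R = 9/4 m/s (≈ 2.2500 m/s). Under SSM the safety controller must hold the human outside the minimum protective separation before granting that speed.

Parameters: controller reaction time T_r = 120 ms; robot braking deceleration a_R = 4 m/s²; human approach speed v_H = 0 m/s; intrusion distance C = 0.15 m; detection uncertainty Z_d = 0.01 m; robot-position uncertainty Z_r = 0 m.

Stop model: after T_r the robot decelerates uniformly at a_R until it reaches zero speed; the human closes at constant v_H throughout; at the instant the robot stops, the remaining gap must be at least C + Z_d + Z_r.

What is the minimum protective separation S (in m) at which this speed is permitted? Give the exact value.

S_min = 3401/3200 m = 1.0628 m

braking lasts T_s = (9/4)/4 = 0.5625 s
robot covers v_R·T_r = 2.2500·0.1200 = 0.2700 m before braking
robot under decel: 2.2500²/(2·4.0000) = 0.6328 m
person approaches 0.0000·(0.1200+0.5625) = 0.0000 m
margins: 0.1500+0.0100+0.0000 = 0.1600 m
S_min ≈ 0.2700+0.6328+0.0000+0.1600  ⇒  S_min = 3401/3200 m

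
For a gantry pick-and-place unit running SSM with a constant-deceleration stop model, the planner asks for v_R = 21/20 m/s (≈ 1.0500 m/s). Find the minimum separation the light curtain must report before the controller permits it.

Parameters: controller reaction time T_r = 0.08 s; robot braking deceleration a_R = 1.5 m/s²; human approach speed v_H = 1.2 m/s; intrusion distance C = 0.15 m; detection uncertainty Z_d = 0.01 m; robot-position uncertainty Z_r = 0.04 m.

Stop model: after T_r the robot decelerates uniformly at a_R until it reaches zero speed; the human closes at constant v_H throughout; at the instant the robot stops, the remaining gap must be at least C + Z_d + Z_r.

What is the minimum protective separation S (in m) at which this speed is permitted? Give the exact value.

S_min = 127/80 m = 1.5875 m

stop time T_s = (21/20)/(3/2) = 0.7000 s
reaction-phase robot travel = 1.0500·0.0800 = 0.0840 m
braking distance = 1.0500²/(2·1.5000) = 0.3675 m
person approaches 1.2000·(0.0800+0.7000) = 0.9360 m
C+Z_d+Z_r = 0.1500+0.0100+0.0400 = 0.2000 m
S_min ≈ 0.0840+0.3675+0.9360+0.2000  ⇒  S_min = 127/80 m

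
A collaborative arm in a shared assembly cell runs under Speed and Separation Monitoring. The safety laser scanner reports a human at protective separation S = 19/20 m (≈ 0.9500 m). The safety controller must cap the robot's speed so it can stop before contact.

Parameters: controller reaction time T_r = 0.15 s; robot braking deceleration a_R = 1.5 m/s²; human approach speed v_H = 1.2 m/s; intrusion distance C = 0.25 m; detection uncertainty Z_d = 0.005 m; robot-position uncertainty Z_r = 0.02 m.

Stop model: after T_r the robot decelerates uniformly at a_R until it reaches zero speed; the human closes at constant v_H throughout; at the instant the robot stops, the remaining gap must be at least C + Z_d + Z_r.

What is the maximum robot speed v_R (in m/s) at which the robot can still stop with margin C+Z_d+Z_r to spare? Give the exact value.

collect terms ⇒ (1/3)·v_R² + (19/20)·v_R + (-99/200) = 0
  disc = (19/20)² − 4·(1/3)·(-99/200) = 25/16 ; √disc = 5/4
  v_R = (−(19/20) + 5/4) / (2·(1/3)) = 9/20 m/s
check:
stop time T_s = (9/20)/(3/2) = 0.3000 s
reaction-phase robot travel = 0.4500·0.1500 = 0.0675 m
braking distance = 0.4500²/(2·1.5000) = 0.0675 m
person approaches 1.2000·(0.1500+0.3000) = 0.5400 m
margins: 0.2500+0.0050+0.0200 = 0.2750 m
sum ≈ 0.0675+0.0675+0.5400+0.2750 ≈ 0.9500 m = S ✓

v_R_max = 9/20 m/s = 0.4500 m/s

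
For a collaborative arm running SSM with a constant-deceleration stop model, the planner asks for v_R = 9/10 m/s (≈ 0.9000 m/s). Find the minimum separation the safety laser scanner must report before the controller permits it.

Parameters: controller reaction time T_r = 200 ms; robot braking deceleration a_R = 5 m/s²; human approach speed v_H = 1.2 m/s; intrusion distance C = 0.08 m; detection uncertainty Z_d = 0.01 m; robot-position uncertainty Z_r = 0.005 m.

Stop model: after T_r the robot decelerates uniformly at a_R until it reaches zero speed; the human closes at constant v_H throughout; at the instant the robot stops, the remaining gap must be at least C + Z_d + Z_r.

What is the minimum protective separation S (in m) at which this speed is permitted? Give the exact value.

S_min = 203/250 m = 0.8120 m

T_s = v_R/a_R = (9/10)/5 = 0.1800 s
robot in T_r: 0.9000·0.2000 = 0.1800 m
robot under decel: 0.9000²/(2·5.0000) = 0.0810 m
person approaches 1.2000·(0.2000+0.1800) = 0.4560 m
C+Z_d+Z_r = 0.0800+0.0100+0.0050 = 0.0950 m
S_min ≈ 0.1800+0.0810+0.4560+0.0950  ⇒  S_min = 203/250 m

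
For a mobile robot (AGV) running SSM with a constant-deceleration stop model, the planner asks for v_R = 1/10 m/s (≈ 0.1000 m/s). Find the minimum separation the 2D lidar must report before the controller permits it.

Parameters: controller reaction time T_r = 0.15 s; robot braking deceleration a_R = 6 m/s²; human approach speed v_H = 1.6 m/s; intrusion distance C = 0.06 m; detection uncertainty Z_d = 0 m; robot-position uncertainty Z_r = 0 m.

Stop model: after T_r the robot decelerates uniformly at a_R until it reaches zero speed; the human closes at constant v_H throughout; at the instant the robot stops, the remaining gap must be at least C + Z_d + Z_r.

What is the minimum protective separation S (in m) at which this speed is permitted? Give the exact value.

S_min = 137/400 m = 0.3425 m

stop time T_s = (1/10)/6 = 0.0167 s
robot covers v_R·T_r = 0.1000·0.1500 = 0.0150 m before braking
robot covers 0.1000·0.0167 − ½·6.0000·0.0167² = 0.0008 m while stopping
human over T_r+T_s: 1.6000·(0.1500+0.0167) = 0.2667 m
residual clearance needed = 0.0600+0.0000+0.0000 = 0.0600 m
S_min ≈ 0.0150+0.0008+0.2667+0.0600  ⇒  S_min = 137/400 m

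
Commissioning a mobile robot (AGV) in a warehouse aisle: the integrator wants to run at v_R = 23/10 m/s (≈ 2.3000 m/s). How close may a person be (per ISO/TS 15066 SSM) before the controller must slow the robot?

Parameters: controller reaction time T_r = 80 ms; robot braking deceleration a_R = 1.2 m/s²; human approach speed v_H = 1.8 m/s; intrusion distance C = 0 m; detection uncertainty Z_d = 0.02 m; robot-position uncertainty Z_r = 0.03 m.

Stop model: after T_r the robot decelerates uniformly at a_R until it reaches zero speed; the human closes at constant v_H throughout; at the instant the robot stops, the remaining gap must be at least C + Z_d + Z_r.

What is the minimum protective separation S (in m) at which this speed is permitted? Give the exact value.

S_min = 36193/6000 m = 6.0322 m

T_s = v_R/a_R = (23/10)/(6/5) = 1.9167 s
reaction-phase robot travel = 2.3000·0.0800 = 0.1840 m
robot covers 2.3000·1.9167 − ½·1.2000·1.9167² = 2.2042 m while stopping
person approaches 1.8000·(0.0800+1.9167) = 3.5940 m
residual clearance needed = 0.0000+0.0200+0.0300 = 0.0500 m
S_min ≈ 0.1840+2.2042+3.5940+0.0500  ⇒  S_min = 36193/6000 m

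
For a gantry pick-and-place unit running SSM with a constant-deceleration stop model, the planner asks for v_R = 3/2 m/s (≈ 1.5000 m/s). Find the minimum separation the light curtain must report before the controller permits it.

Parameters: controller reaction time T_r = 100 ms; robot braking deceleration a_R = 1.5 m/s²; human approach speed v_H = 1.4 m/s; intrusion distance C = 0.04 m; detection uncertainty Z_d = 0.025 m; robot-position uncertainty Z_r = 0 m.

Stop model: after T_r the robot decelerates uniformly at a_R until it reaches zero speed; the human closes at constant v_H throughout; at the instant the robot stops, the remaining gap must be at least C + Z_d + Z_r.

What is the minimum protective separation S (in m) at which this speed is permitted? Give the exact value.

S_min = 501/200 m = 2.5050 m

T_s = v_R/a_R = (3/2)/(3/2) = 1.0000 s
robot in T_r: 1.5000·0.1000 = 0.1500 m
robot covers 1.5000·1.0000 − ½·1.5000·1.0000² = 0.7500 m while stopping
human closes 1.4000·1.1000 = 1.5400 m
residual clearance needed = 0.0400+0.0250+0.0000 = 0.0650 m
S_min ≈ 0.1500+0.7500+1.5400+0.0650  ⇒  S_min = 501/200 m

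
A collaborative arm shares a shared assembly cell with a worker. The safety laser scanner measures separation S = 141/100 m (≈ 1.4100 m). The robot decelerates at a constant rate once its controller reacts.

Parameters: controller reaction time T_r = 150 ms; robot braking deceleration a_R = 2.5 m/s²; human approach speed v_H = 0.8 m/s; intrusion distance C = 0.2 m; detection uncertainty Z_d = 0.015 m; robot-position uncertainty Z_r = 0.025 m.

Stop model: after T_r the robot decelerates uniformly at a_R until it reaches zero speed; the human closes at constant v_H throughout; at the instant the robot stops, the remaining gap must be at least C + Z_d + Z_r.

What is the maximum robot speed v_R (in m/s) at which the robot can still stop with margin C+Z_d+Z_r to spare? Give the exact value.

v_R_max = 7/5 m/s = 1.4000 m/s

quadratic (1/5)·v² + (47/100)·v + (-21/20) = 0
  disc = (47/100)² − 4·(1/5)·(-21/20) = 10609/10000 ; √disc = 103/100
  v_R = (−(47/100) + 103/100) / (2·(1/5)) = 7/5 m/s
check:
braking lasts T_s = (7/5)/(5/2) = 0.5600 s
reaction-phase robot travel = 1.4000·0.1500 = 0.2100 m
robot covers 1.4000·0.5600 − ½·2.5000·0.5600² = 0.3920 m while stopping
human closes 0.8000·0.7100 = 0.5680 m
margins: 0.2000+0.0150+0.0250 = 0.2400 m
sum ≈ 0.2100+0.3920+0.5680+0.2400 ≈ 1.4100 m = S ✓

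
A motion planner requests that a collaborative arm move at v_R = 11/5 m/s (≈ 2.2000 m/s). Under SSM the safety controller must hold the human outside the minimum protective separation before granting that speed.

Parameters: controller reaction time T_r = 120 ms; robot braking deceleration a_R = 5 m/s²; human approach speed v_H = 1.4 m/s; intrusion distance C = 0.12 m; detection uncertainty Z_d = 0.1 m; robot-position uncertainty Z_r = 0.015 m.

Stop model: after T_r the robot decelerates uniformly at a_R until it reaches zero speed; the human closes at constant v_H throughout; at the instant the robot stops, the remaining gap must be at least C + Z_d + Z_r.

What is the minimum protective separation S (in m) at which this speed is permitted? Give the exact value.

S_min = 1767/1000 m = 1.7670 m

stop time T_s = (11/5)/5 = 0.4400 s
robot covers v_R·T_r = 2.2000·0.1200 = 0.2640 m before braking
robot under decel: 2.2000²/(2·5.0000) = 0.4840 m
person approaches 1.4000·(0.1200+0.4400) = 0.7840 m
residual clearance needed = 0.1200+0.1000+0.0150 = 0.2350 m
S_min ≈ 0.2640+0.4840+0.7840+0.2350  ⇒  S_min = 1767/1000 m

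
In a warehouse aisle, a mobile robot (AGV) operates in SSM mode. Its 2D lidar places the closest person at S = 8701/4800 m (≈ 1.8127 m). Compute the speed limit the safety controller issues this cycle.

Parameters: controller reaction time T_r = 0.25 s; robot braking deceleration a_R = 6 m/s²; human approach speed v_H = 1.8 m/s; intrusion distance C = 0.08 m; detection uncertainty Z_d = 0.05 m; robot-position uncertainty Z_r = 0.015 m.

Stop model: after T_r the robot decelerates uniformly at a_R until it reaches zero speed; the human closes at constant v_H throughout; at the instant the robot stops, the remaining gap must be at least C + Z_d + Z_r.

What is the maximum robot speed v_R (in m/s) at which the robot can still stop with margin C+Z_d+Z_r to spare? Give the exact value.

v_R_max = 7/4 m/s = 1.7500 m/s

quadratic (1/12)·v² + (11/20)·v + (-1169/960) = 0
  disc = (11/20)² − 4·(1/12)·(-1169/960) = 10201/14400 ; √disc = 101/120
  v_R = (−(11/20) + 101/120) / (2·(1/12)) = 7/4 m/s
check:
braking lasts T_s = (7/4)/6 = 0.2917 s
robot covers v_R·T_r = 1.7500·0.2500 = 0.4375 m before braking
robot covers 1.7500·0.2917 − ½·6.0000·0.2917² = 0.2552 m while stopping
human closes 1.8000·0.5417 = 0.9750 m
margins: 0.0800+0.0500+0.0150 = 0.1450 m
sum ≈ 0.4375+0.2552+0.9750+0.1450 ≈ 1.8127 m = S ✓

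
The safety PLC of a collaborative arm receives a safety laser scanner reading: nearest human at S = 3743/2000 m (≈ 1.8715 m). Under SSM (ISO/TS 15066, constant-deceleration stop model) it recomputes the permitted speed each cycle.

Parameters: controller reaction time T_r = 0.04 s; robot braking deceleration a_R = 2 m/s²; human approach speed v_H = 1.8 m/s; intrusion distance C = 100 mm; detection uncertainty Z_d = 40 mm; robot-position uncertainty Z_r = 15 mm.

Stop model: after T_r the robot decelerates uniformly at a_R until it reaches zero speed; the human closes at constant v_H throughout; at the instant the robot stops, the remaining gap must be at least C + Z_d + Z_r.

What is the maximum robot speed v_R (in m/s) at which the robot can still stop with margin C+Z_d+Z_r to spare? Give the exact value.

collect terms ⇒ (1/4)·v_R² + (47/50)·v_R + (-3289/2000) = 0
  disc = (47/50)² − 4·(1/4)·(-3289/2000) = 25281/10000 ; √disc = 159/100
  v_R = (−(47/50) + 159/100) / (2·(1/4)) = 13/10 m/s
check:
braking lasts T_s = (13/10)/2 = 0.6500 s
robot in T_r: 1.3000·0.0400 = 0.0520 m
robot under decel: 1.3000²/(2·2.0000) = 0.4225 m
human over T_r+T_s: 1.8000·(0.0400+0.6500) = 1.2420 m
C+Z_d+Z_r = 0.1000+0.0400+0.0150 = 0.1550 m
sum ≈ 0.0520+0.4225+1.2420+0.1550 ≈ 1.8715 m = S ✓

v_R_max = 13/10 m/s = 1.3000 m/s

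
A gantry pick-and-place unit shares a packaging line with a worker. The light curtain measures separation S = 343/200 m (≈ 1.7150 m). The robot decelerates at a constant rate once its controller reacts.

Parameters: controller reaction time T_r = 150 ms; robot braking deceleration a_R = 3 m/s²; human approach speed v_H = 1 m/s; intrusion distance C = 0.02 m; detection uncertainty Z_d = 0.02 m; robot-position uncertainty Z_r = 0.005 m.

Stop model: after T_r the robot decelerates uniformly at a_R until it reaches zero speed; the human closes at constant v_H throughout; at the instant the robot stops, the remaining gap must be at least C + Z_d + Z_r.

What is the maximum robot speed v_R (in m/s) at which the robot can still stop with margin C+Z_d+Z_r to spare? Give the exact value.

at the boundary: (1/6)·v² + (29/60)·v + (-38/25) = 0
  disc = (29/60)² − 4·(1/6)·(-38/25) = 4489/3600 ; √disc = 67/60
  v_R = (−(29/60) + 67/60) / (2·(1/6)) = 19/10 m/s
check:
stop time T_s = (19/10)/3 = 0.6333 s
robot covers v_R·T_r = 1.9000·0.1500 = 0.2850 m before braking
braking distance = 1.9000²/(2·3.0000) = 0.6017 m
human closes 1.0000·0.7833 = 0.7833 m
C+Z_d+Z_r = 0.0200+0.0200+0.0050 = 0.0450 m
sum ≈ 0.2850+0.6017+0.7833+0.0450 ≈ 1.7150 m = S ✓

v_R_max = 19/10 m/s = 1.9000 m/s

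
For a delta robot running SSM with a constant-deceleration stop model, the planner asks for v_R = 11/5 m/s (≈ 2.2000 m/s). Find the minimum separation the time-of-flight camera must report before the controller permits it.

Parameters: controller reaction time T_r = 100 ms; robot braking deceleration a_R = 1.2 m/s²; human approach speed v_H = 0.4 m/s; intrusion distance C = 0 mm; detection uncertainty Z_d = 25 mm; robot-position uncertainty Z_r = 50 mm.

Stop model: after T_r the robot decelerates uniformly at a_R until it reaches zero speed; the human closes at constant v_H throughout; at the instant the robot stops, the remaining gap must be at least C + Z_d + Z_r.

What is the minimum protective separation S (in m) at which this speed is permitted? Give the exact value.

braking lasts T_s = (11/5)/(6/5) = 1.8333 s
reaction-phase robot travel = 2.2000·0.1000 = 0.2200 m
braking distance = 2.2000²/(2·1.2000) = 2.0167 m
human closes 0.4000·1.9333 = 0.7733 m
residual clearance needed = 0.0000+0.0250+0.0500 = 0.0750 m
S_min ≈ 0.2200+2.0167+0.7733+0.0750  ⇒  S_min = 617/200 m

S_min = 617/200 m = 3.0850 m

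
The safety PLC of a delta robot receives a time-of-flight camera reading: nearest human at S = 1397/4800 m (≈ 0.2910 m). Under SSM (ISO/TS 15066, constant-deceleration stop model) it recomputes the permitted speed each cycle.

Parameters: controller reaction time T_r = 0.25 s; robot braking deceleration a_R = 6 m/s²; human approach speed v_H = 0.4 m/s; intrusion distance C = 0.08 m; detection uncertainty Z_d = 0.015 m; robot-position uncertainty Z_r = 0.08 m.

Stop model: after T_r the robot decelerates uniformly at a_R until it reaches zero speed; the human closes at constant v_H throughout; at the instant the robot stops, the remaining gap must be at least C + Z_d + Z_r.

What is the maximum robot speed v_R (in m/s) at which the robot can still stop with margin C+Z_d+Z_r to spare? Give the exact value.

v_R_max = 1/20 m/s = 0.0500 m/s

at the boundary: (1/12)·v² + (19/60)·v + (-77/4800) = 0
  disc = (19/60)² − 4·(1/12)·(-77/4800) = 169/1600 ; √disc = 13/40
  v_R = (−(19/60) + 13/40) / (2·(1/12)) = 1/20 m/s
check:
T_s = v_R/a_R = (1/20)/6 = 0.0083 s
reaction-phase robot travel = 0.0500·0.2500 = 0.0125 m
braking distance = 0.0500²/(2·6.0000) = 0.0002 m
person approaches 0.4000·(0.2500+0.0083) = 0.1033 m
residual clearance needed = 0.0800+0.0150+0.0800 = 0.1750 m
sum ≈ 0.0125+0.0002+0.1033+0.1750 ≈ 0.2910 m = S ✓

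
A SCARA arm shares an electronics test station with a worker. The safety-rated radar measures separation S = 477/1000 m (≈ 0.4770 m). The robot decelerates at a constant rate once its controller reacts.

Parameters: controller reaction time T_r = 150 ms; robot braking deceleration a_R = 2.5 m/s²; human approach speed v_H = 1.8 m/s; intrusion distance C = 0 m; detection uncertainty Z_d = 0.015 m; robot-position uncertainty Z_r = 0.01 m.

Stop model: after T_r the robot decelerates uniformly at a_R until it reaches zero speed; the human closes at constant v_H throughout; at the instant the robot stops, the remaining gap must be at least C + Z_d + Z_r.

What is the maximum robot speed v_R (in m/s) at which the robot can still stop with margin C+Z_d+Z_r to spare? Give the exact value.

v_R_max = 1/5 m/s = 0.2000 m/s

collect terms ⇒ (1/5)·v_R² + (87/100)·v_R + (-91/500) = 0
  disc = (87/100)² − 4·(1/5)·(-91/500) = 361/400 ; √disc = 19/20
  v_R = (−(87/100) + 19/20) / (2·(1/5)) = 1/5 m/s
check:
stop time T_s = (1/5)/(5/2) = 0.0800 s
robot in T_r: 0.2000·0.1500 = 0.0300 m
robot covers 0.2000·0.0800 − ½·2.5000·0.0800² = 0.0080 m while stopping
human over T_r+T_s: 1.8000·(0.1500+0.0800) = 0.4140 m
residual clearance needed = 0.0000+0.0150+0.0100 = 0.0250 m
sum ≈ 0.0300+0.0080+0.4140+0.0250 ≈ 0.4770 m = S ✓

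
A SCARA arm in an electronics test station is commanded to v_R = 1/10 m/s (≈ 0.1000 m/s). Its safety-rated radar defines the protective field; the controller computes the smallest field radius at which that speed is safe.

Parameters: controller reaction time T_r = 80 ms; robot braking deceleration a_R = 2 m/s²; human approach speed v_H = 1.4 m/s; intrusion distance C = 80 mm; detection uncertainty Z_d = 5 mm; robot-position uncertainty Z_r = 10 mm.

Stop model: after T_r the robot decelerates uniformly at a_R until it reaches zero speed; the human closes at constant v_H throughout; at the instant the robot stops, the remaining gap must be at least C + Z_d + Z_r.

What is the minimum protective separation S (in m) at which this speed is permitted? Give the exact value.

S_min = 23/80 m = 0.2875 m

stop time T_s = (1/10)/2 = 0.0500 s
reaction-phase robot travel = 0.1000·0.0800 = 0.0080 m
robot under decel: 0.1000²/(2·2.0000) = 0.0025 m
person approaches 1.4000·(0.0800+0.0500) = 0.1820 m
residual clearance needed = 0.0800+0.0050+0.0100 = 0.0950 m
S_min ≈ 0.0080+0.0025+0.1820+0.0950  ⇒  S_min = 23/80 m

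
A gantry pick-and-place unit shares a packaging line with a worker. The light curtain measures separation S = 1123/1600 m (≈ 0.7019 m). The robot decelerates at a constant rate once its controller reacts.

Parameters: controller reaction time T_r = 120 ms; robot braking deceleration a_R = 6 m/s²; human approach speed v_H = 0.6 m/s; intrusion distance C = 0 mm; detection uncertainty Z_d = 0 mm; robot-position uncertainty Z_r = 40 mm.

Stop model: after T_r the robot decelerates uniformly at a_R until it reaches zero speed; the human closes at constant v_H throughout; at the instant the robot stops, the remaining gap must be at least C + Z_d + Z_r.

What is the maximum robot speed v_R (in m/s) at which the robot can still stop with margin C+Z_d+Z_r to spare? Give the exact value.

quadratic (1/12)·v² + (11/50)·v + (-4719/8000) = 0
  disc = (11/50)² − 4·(1/12)·(-4719/8000) = 9801/40000 ; √disc = 99/200
  v_R = (−(11/50) + 99/200) / (2·(1/12)) = 33/20 m/s
check:
braking lasts T_s = (33/20)/6 = 0.2750 s
robot in T_r: 1.6500·0.1200 = 0.1980 m
robot under decel: 1.6500²/(2·6.0000) = 0.2269 m
human over T_r+T_s: 0.6000·(0.1200+0.2750) = 0.2370 m
residual clearance needed = 0.0000+0.0000+0.0400 = 0.0400 m
sum ≈ 0.1980+0.2269+0.2370+0.0400 ≈ 0.7019 m = S ✓

v_R_max = 33/20 m/s = 1.6500 m/s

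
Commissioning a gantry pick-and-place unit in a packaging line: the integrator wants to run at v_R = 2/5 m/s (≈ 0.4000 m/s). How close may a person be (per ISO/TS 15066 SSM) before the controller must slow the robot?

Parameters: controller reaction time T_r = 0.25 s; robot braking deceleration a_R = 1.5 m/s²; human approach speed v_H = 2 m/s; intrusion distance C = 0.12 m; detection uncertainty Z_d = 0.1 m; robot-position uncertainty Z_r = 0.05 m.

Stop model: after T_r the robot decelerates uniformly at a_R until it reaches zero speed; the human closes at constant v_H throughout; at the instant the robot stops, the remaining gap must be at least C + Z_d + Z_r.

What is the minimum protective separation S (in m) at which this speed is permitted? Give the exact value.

T_s = v_R/a_R = (2/5)/(3/2) = 0.2667 s
robot covers v_R·T_r = 0.4000·0.2500 = 0.1000 m before braking
robot covers 0.4000·0.2667 − ½·1.5000·0.2667² = 0.0533 m while stopping
human over T_r+T_s: 2.0000·(0.2500+0.2667) = 1.0333 m
C+Z_d+Z_r = 0.1200+0.1000+0.0500 = 0.2700 m
S_min ≈ 0.1000+0.0533+1.0333+0.2700  ⇒  S_min = 437/300 m

S_min = 437/300 m = 1.4567 m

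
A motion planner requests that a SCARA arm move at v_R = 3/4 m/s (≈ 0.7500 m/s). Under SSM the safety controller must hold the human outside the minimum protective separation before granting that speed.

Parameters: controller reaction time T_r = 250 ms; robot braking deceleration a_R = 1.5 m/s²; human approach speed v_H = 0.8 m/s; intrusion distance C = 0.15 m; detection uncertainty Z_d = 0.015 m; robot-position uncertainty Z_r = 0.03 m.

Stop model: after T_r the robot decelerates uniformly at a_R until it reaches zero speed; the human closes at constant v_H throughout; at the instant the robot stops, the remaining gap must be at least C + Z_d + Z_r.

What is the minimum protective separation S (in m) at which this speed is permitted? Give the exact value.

braking lasts T_s = (3/4)/(3/2) = 0.5000 s
robot covers v_R·T_r = 0.7500·0.2500 = 0.1875 m before braking
braking distance = 0.7500²/(2·1.5000) = 0.1875 m
human closes 0.8000·0.7500 = 0.6000 m
margins: 0.1500+0.0150+0.0300 = 0.1950 m
S_min ≈ 0.1875+0.1875+0.6000+0.1950  ⇒  S_min = 117/100 m

S_min = 117/100 m = 1.1700 m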